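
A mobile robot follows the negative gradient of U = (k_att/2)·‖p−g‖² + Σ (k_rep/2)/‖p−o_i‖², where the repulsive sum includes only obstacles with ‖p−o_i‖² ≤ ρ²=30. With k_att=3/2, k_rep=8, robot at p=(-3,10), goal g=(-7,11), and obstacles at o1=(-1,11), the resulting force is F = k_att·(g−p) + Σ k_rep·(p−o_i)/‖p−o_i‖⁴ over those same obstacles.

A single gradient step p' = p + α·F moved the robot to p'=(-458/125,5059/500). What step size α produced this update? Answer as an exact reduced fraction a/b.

α = 1/10

F_att = 3/2·(g−p) = 3/2·(-4,1) = (-6.0000,1.5000)
o1: d²=5 ≤ ρ²=30; F_rep = 8·(-2,-1)/5² = (-0.6400,-0.3200)
F = F_att + ΣF_rep = (-6.6400,1.1800)
Δp = p'−p = (-0.6640,0.1180); α = Δx/Fx = (-83/125) / (-166/25) = 1/10
check: Δy/Fy = (59/500) / (59/50) = 1/10 ✓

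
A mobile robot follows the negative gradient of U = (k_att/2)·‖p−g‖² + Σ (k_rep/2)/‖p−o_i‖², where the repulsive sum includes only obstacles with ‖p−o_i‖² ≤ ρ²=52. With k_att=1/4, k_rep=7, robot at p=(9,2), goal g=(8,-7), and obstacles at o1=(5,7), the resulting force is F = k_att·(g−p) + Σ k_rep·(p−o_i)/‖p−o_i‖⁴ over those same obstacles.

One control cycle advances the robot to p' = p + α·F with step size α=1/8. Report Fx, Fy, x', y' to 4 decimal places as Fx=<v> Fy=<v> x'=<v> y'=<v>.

Fx=-0.2333 Fy=-2.2708 x'=8.9708 y'=1.7161

F_att = 1/4·(g−p) = 1/4·(-1,-9) = (-0.2500,-2.2500)
o1: d²=41 ≤ ρ²=52; F_rep = 7·(4,-5)/41² = (0.0167,-0.0208)
F = F_att + ΣF_rep = (-0.2333,-2.2708)
p' = p + 1/8·F = (8.9708,1.7161)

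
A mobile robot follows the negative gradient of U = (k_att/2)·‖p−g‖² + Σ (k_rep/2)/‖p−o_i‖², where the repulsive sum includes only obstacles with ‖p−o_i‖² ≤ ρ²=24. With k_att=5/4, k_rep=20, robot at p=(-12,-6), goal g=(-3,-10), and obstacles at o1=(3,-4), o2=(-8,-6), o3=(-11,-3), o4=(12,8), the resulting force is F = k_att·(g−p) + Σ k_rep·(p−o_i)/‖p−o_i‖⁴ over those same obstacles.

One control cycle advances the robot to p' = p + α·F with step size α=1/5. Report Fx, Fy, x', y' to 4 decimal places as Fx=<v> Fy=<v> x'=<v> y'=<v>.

Fx=10.7375 Fy=-5.6000 x'=-9.8525 y'=-7.1200

F_att = 5/4·(g−p) = 5/4·(9,-4) = (11.2500,-5.0000)
o1: d²=229 > ρ²=24 → inactive
o2: d²=16 ≤ ρ²=24; F_rep = 20·(-4,0)/16² = (-0.3125,0.0000)
o3: d²=10 ≤ ρ²=24; F_rep = 20·(-1,-3)/10² = (-0.2000,-0.6000)
o4: d²=772 > ρ²=24 → inactive
F = F_att + ΣF_rep = (10.7375,-5.6000)
p' = p + 1/5·F = (-9.8525,-7.1200)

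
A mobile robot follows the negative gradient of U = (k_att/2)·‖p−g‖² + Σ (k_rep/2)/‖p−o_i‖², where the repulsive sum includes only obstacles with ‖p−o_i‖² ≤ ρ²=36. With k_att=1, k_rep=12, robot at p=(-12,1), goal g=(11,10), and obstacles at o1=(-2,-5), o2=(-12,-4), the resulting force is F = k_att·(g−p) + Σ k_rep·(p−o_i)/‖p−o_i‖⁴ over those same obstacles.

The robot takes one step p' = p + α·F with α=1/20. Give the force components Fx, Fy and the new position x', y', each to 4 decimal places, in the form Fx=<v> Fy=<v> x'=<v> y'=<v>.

F_att = 1·(g−p) = 1·(23,9) = (23.0000,9.0000)
o1: d²=136 > ρ²=36 → inactive
o2: d²=25 ≤ ρ²=36; F_rep = 12·(0,5)/25² = (0.0000,0.0960)
F = F_att + ΣF_rep = (23.0000,9.0960)
p' = p + 1/20·F = (-10.8500,1.4548)

Fx=23.0000 Fy=9.0960 x'=-10.8500 y'=1.4548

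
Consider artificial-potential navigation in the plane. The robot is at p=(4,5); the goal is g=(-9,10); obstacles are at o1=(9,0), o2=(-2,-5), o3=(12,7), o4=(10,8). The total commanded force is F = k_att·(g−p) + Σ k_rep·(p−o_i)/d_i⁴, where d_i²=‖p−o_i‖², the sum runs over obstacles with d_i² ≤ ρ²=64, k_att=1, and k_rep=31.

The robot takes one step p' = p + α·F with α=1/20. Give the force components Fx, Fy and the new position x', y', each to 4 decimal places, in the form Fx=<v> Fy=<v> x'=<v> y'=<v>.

Fx=-13.1539 Fy=5.0161 x'=3.3423 y'=5.2508

F_att = 1·(g−p) = 1·(-13,5) = (-13.0000,5.0000)
o1: d²=50 ≤ ρ²=64; F_rep = 31·(-5,5)/50² = (-0.0620,0.0620)
o2: d²=136 > ρ²=64 → inactive
o3: d²=68 > ρ²=64 → inactive
o4: d²=45 ≤ ρ²=64; F_rep = 31·(-6,-3)/45² = (-0.0919,-0.0459)
F = F_att + ΣF_rep = (-13.1539,5.0161)
p' = p + 1/20·F = (3.3423,5.2508)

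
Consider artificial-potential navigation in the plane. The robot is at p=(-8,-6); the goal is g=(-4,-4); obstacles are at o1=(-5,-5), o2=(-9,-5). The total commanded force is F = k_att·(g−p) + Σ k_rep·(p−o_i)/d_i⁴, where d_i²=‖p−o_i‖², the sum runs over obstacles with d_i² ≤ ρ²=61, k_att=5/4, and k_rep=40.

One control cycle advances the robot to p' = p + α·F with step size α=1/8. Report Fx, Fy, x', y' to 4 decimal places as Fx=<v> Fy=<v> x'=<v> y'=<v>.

Fx=13.8000 Fy=-7.9000 x'=-6.2750 y'=-6.9875

F_att = 5/4·(g−p) = 5/4·(4,2) = (5.0000,2.5000)
o1: d²=10 ≤ ρ²=61; F_rep = 40·(-3,-1)/10² = (-1.2000,-0.4000)
o2: d²=2 ≤ ρ²=61; F_rep = 40·(1,-1)/2² = (10.0000,-10.0000)
F = F_att + ΣF_rep = (13.8000,-7.9000)
p' = p + 1/8·F = (-6.2750,-6.9875)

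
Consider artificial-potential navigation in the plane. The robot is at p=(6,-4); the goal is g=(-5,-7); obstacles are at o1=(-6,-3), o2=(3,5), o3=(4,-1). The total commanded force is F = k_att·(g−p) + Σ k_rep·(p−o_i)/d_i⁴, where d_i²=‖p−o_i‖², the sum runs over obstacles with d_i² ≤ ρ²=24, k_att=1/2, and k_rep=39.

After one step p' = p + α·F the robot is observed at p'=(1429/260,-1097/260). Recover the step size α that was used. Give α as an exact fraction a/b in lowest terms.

F_att = 1/2·(g−p) = 1/2·(-11,-3) = (-5.5000,-1.5000)
o1: d²=145 > ρ²=24 → inactive
o2: d²=90 > ρ²=24 → inactive
o3: d²=13 ≤ ρ²=24; F_rep = 39·(2,-3)/13² = (0.4615,-0.6923)
F = F_att + ΣF_rep = (-5.0385,-2.1923)
Δp = p'−p = (-0.5038,-0.2192); α = Δx/Fx = (-131/260) / (-131/26) = 1/10
check: Δy/Fy = (-57/260) / (-57/26) = 1/10 ✓

α = 1/10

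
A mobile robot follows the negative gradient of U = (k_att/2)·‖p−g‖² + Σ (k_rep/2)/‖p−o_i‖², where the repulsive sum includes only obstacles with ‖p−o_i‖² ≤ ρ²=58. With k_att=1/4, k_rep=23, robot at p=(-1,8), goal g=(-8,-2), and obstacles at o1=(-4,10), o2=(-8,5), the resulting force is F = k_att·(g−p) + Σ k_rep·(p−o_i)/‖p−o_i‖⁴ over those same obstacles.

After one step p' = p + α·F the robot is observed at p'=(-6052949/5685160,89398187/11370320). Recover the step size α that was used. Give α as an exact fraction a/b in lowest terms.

α = 1/20

F_att = 1/4·(g−p) = 1/4·(-7,-10) = (-1.7500,-2.5000)
o1: d²=13 ≤ ρ²=58; F_rep = 23·(3,-2)/13² = (0.4083,-0.2722)
o2: d²=58 ≤ ρ²=58; F_rep = 23·(7,3)/58² = (0.0479,0.0205)
F = F_att + ΣF_rep = (-1.2939,-2.7517)
Δp = p'−p = (-0.0647,-0.1376); α = Δx/Fx = (-367789/5685160) / (-367789/284258) = 1/20
check: Δy/Fy = (-1564373/11370320) / (-1564373/568516) = 1/20 ✓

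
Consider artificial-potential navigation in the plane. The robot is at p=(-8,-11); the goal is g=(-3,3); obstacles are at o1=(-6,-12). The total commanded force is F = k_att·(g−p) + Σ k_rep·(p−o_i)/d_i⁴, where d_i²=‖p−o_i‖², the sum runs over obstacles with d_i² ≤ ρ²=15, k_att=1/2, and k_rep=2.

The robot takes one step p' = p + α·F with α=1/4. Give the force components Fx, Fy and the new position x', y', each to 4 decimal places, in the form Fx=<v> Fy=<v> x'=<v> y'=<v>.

Fx=2.3400 Fy=7.0800 x'=-7.4150 y'=-9.2300

F_att = 1/2·(g−p) = 1/2·(5,14) = (2.5000,7.0000)
o1: d²=5 ≤ ρ²=15; F_rep = 2·(-2,1)/5² = (-0.1600,0.0800)
F = F_att + ΣF_rep = (2.3400,7.0800)
p' = p + 1/4·F = (-7.4150,-9.2300)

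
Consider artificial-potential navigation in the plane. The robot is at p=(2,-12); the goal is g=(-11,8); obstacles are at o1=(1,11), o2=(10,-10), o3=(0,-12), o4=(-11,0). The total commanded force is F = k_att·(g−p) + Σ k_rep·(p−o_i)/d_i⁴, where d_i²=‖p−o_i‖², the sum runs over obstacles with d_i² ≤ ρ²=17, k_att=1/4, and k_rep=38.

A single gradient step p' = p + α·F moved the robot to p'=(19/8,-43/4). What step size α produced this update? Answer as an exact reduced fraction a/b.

α = 1/4

F_att = 1/4·(g−p) = 1/4·(-13,20) = (-3.2500,5.0000)
o1: d²=530 > ρ²=17 → inactive
o2: d²=68 > ρ²=17 → inactive
o3: d²=4 ≤ ρ²=17; F_rep = 38·(2,0)/4² = (4.7500,0.0000)
o4: d²=313 > ρ²=17 → inactive
F = F_att + ΣF_rep = (1.5000,5.0000)
Δp = p'−p = (0.3750,1.2500); α = Δx/Fx = (3/8) / (3/2) = 1/4
check: Δy/Fy = (5/4) / (5) = 1/4 ✓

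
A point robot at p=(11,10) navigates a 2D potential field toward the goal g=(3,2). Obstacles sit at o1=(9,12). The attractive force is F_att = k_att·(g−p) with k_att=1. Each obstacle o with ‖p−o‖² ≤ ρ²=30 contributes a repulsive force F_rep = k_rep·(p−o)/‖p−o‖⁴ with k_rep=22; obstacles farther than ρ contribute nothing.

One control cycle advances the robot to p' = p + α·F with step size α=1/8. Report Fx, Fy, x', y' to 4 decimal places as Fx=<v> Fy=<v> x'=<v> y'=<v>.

F_att = 1·(g−p) = 1·(-8,-8) = (-8.0000,-8.0000)
o1: d²=8 ≤ ρ²=30; F_rep = 22·(2,-2)/8² = (0.6875,-0.6875)
F = F_att + ΣF_rep = (-7.3125,-8.6875)
p' = p + 1/8·F = (10.0859,8.9141)

Fx=-7.3125 Fy=-8.6875 x'=10.0859 y'=8.9141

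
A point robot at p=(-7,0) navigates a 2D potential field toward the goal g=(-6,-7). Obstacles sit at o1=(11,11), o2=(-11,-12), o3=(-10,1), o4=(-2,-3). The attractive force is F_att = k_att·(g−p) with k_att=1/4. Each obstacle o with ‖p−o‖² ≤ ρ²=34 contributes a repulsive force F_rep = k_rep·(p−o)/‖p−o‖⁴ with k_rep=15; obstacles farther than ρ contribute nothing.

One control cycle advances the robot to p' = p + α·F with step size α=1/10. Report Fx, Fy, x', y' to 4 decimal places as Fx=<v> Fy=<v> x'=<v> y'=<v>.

F_att = 1/4·(g−p) = 1/4·(1,-7) = (0.2500,-1.7500)
o1: d²=445 > ρ²=34 → inactive
o2: d²=160 > ρ²=34 → inactive
o3: d²=10 ≤ ρ²=34; F_rep = 15·(3,-1)/10² = (0.4500,-0.1500)
o4: d²=34 ≤ ρ²=34; F_rep = 15·(-5,3)/34² = (-0.0649,0.0389)
F = F_att + ΣF_rep = (0.6351,-1.8611)
p' = p + 1/10·F = (-6.9365,-0.1861)

Fx=0.6351 Fy=-1.8611 x'=-6.9365 y'=-0.1861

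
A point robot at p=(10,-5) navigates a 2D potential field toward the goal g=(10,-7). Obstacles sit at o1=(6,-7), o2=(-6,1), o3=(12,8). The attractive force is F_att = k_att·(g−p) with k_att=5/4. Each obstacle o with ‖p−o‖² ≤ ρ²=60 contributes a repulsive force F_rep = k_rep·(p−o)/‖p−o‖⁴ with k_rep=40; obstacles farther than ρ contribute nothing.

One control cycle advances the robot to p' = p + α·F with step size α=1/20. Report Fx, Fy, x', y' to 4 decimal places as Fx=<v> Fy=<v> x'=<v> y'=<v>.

F_att = 5/4·(g−p) = 5/4·(0,-2) = (0.0000,-2.5000)
o1: d²=20 ≤ ρ²=60; F_rep = 40·(4,2)/20² = (0.4000,0.2000)
o2: d²=292 > ρ²=60 → inactive
o3: d²=173 > ρ²=60 → inactive
F = F_att + ΣF_rep = (0.4000,-2.3000)
p' = p + 1/20·F = (10.0200,-5.1150)

Fx=0.4000 Fy=-2.3000 x'=10.0200 y'=-5.1150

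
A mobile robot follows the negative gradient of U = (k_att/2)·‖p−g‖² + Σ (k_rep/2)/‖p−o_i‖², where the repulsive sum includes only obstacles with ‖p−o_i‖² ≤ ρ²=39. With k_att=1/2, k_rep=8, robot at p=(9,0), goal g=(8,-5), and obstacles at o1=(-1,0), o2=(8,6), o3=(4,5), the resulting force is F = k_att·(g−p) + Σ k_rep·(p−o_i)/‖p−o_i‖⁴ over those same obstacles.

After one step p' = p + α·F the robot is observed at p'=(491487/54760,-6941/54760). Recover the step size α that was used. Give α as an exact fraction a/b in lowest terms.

α = 1/20

F_att = 1/2·(g−p) = 1/2·(-1,-5) = (-0.5000,-2.5000)
o1: d²=100 > ρ²=39 → inactive
o2: d²=37 ≤ ρ²=39; F_rep = 8·(1,-6)/37² = (0.0058,-0.0351)
o3: d²=50 > ρ²=39 → inactive
F = F_att + ΣF_rep = (-0.4942,-2.5351)
Δp = p'−p = (-0.0247,-0.1268); α = Δx/Fx = (-1353/54760) / (-1353/2738) = 1/20
check: Δy/Fy = (-6941/54760) / (-6941/2738) = 1/20 ✓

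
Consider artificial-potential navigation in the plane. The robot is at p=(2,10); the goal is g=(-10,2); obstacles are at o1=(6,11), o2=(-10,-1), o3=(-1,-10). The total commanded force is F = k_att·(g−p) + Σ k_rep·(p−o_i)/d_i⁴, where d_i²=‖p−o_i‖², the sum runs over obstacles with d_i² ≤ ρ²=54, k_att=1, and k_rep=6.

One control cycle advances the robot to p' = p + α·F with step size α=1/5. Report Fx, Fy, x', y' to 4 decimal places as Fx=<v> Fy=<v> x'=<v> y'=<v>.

F_att = 1·(g−p) = 1·(-12,-8) = (-12.0000,-8.0000)
o1: d²=17 ≤ ρ²=54; F_rep = 6·(-4,-1)/17² = (-0.0830,-0.0208)
o2: d²=265 > ρ²=54 → inactive
o3: d²=409 > ρ²=54 → inactive
F = F_att + ΣF_rep = (-12.0830,-8.0208)
p' = p + 1/5·F = (-0.4166,8.3958)

Fx=-12.0830 Fy=-8.0208 x'=-0.4166 y'=8.3958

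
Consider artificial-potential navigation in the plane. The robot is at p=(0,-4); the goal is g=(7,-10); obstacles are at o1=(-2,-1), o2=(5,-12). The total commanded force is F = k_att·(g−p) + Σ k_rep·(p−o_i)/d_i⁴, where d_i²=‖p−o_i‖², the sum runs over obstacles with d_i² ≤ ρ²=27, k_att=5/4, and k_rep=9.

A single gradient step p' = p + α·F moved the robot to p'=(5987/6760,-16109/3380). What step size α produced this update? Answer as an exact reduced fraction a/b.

F_att = 5/4·(g−p) = 5/4·(7,-6) = (8.7500,-7.5000)
o1: d²=13 ≤ ρ²=27; F_rep = 9·(2,-3)/13² = (0.1065,-0.1598)
o2: d²=89 > ρ²=27 → inactive
F = F_att + ΣF_rep = (8.8565,-7.6598)
Δp = p'−p = (0.8857,-0.7660); α = Δx/Fx = (5987/6760) / (5987/676) = 1/10
check: Δy/Fy = (-2589/3380) / (-2589/338) = 1/10 ✓

α = 1/10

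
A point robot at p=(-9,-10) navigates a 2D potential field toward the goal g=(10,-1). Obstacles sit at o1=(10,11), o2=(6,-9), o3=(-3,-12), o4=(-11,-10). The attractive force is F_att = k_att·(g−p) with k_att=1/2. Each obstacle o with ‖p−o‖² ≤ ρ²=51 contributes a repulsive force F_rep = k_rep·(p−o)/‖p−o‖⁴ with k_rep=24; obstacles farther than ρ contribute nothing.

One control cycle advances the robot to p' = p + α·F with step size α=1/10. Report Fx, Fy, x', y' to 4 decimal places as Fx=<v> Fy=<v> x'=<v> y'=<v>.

F_att = 1/2·(g−p) = 1/2·(19,9) = (9.5000,4.5000)
o1: d²=802 > ρ²=51 → inactive
o2: d²=226 > ρ²=51 → inactive
o3: d²=40 ≤ ρ²=51; F_rep = 24·(-6,2)/40² = (-0.0900,0.0300)
o4: d²=4 ≤ ρ²=51; F_rep = 24·(2,0)/4² = (3.0000,0.0000)
F = F_att + ΣF_rep = (12.4100,4.5300)
p' = p + 1/10·F = (-7.7590,-9.5470)

Fx=12.4100 Fy=4.5300 x'=-7.7590 y'=-9.5470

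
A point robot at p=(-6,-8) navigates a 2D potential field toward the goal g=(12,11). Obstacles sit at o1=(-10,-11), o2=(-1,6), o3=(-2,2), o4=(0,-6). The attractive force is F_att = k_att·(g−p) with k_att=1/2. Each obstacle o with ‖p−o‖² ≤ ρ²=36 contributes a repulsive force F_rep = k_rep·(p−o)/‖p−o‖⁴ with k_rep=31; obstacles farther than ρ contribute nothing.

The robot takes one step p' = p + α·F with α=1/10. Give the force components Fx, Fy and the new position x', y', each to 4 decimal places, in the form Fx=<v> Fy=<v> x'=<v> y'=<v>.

F_att = 1/2·(g−p) = 1/2·(18,19) = (9.0000,9.5000)
o1: d²=25 ≤ ρ²=36; F_rep = 31·(4,3)/25² = (0.1984,0.1488)
o2: d²=221 > ρ²=36 → inactive
o3: d²=116 > ρ²=36 → inactive
o4: d²=40 > ρ²=36 → inactive
F = F_att + ΣF_rep = (9.1984,9.6488)
p' = p + 1/10·F = (-5.0802,-7.0351)

Fx=9.1984 Fy=9.6488 x'=-5.0802 y'=-7.0351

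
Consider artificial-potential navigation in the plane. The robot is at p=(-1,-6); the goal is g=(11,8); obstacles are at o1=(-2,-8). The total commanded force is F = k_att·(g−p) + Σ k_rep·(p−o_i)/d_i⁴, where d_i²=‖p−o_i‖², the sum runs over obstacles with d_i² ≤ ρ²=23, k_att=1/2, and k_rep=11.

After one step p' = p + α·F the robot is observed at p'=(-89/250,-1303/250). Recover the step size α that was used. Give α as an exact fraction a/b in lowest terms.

α = 1/10

F_att = 1/2·(g−p) = 1/2·(12,14) = (6.0000,7.0000)
o1: d²=5 ≤ ρ²=23; F_rep = 11·(1,2)/5² = (0.4400,0.8800)
F = F_att + ΣF_rep = (6.4400,7.8800)
Δp = p'−p = (0.6440,0.7880); α = Δx/Fx = (161/250) / (161/25) = 1/10
check: Δy/Fy = (197/250) / (197/25) = 1/10 ✓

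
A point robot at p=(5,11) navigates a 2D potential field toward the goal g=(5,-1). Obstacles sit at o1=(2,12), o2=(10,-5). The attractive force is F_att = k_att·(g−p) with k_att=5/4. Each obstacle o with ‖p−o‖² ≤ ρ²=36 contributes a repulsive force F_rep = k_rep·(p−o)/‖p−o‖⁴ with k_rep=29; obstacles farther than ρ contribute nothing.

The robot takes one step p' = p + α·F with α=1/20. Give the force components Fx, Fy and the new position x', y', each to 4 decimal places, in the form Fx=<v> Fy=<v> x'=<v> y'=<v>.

Fx=0.8700 Fy=-15.2900 x'=5.0435 y'=10.2355

F_att = 5/4·(g−p) = 5/4·(0,-12) = (0.0000,-15.0000)
o1: d²=10 ≤ ρ²=36; F_rep = 29·(3,-1)/10² = (0.8700,-0.2900)
o2: d²=281 > ρ²=36 → inactive
F = F_att + ΣF_rep = (0.8700,-15.2900)
p' = p + 1/20·F = (5.0435,10.2355)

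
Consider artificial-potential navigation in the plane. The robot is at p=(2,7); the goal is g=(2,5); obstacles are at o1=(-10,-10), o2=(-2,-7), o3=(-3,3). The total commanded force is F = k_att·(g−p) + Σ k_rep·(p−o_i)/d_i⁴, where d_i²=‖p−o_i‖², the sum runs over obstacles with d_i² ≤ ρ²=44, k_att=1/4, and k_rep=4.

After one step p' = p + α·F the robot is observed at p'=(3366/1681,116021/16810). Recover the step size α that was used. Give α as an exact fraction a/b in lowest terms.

α = 1/5

F_att = 1/4·(g−p) = 1/4·(0,-2) = (0.0000,-0.5000)
o1: d²=433 > ρ²=44 → inactive
o2: d²=212 > ρ²=44 → inactive
o3: d²=41 ≤ ρ²=44; F_rep = 4·(5,4)/41² = (0.0119,0.0095)
F = F_att + ΣF_rep = (0.0119,-0.4905)
Δp = p'−p = (0.0024,-0.0981); α = Δx/Fx = (4/1681) / (20/1681) = 1/5
check: Δy/Fy = (-1649/16810) / (-1649/3362) = 1/5 ✓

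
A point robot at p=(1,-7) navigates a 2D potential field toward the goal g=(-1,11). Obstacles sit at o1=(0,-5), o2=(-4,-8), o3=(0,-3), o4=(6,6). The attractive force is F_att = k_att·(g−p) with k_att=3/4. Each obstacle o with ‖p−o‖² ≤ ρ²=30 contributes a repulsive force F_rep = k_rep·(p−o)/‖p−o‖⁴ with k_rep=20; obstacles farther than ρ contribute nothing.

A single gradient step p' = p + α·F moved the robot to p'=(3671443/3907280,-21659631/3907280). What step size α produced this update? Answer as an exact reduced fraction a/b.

α = 1/8

F_att = 3/4·(g−p) = 3/4·(-2,18) = (-1.5000,13.5000)
o1: d²=5 ≤ ρ²=30; F_rep = 20·(1,-2)/5² = (0.8000,-1.6000)
o2: d²=26 ≤ ρ²=30; F_rep = 20·(5,1)/26² = (0.1479,0.0296)
o3: d²=17 ≤ ρ²=30; F_rep = 20·(1,-4)/17² = (0.0692,-0.2768)
o4: d²=194 > ρ²=30 → inactive
F = F_att + ΣF_rep = (-0.4829,11.6528)
Δp = p'−p = (-0.0604,1.4566); α = Δx/Fx = (-235837/3907280) / (-235837/488410) = 1/8
check: Δy/Fy = (5691329/3907280) / (5691329/488410) = 1/8 ✓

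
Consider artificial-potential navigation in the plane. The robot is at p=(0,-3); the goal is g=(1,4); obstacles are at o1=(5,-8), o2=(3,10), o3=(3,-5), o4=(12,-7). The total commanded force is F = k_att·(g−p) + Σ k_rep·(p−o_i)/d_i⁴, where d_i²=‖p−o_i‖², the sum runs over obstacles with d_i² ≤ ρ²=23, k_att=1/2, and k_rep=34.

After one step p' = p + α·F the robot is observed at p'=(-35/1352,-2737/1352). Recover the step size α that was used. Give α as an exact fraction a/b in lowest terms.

α = 1/4

F_att = 1/2·(g−p) = 1/2·(1,7) = (0.5000,3.5000)
o1: d²=50 > ρ²=23 → inactive
o2: d²=178 > ρ²=23 → inactive
o3: d²=13 ≤ ρ²=23; F_rep = 34·(-3,2)/13² = (-0.6036,0.4024)
o4: d²=160 > ρ²=23 → inactive
F = F_att + ΣF_rep = (-0.1036,3.9024)
Δp = p'−p = (-0.0259,0.9756); α = Δx/Fx = (-35/1352) / (-35/338) = 1/4
check: Δy/Fy = (1319/1352) / (1319/338) = 1/4 ✓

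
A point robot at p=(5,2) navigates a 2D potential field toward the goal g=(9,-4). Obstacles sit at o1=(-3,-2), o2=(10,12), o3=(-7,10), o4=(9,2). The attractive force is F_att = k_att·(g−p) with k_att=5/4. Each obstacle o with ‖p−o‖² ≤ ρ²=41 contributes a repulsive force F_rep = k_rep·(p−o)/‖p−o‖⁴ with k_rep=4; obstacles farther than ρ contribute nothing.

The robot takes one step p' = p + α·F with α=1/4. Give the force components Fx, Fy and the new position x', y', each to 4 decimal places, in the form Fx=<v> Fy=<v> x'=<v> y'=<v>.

F_att = 5/4·(g−p) = 5/4·(4,-6) = (5.0000,-7.5000)
o1: d²=80 > ρ²=41 → inactive
o2: d²=125 > ρ²=41 → inactive
o3: d²=208 > ρ²=41 → inactive
o4: d²=16 ≤ ρ²=41; F_rep = 4·(-4,0)/16² = (-0.0625,0.0000)
F = F_att + ΣF_rep = (4.9375,-7.5000)
p' = p + 1/4·F = (6.2344,0.1250)

Fx=4.9375 Fy=-7.5000 x'=6.2344 y'=0.1250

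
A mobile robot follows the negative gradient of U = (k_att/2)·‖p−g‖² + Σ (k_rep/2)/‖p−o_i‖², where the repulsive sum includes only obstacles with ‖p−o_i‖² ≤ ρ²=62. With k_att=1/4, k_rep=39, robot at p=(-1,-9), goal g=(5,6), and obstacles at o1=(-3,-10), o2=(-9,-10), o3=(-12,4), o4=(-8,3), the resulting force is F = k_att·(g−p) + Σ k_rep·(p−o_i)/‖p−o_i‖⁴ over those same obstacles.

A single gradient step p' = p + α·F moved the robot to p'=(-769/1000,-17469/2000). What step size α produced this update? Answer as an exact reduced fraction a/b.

α = 1/20

F_att = 1/4·(g−p) = 1/4·(6,15) = (1.5000,3.7500)
o1: d²=5 ≤ ρ²=62; F_rep = 39·(2,1)/5² = (3.1200,1.5600)
o2: d²=65 > ρ²=62 → inactive
o3: d²=290 > ρ²=62 → inactive
o4: d²=193 > ρ²=62 → inactive
F = F_att + ΣF_rep = (4.6200,5.3100)
Δp = p'−p = (0.2310,0.2655); α = Δx/Fx = (231/1000) / (231/50) = 1/20
check: Δy/Fy = (531/2000) / (531/100) = 1/20 ✓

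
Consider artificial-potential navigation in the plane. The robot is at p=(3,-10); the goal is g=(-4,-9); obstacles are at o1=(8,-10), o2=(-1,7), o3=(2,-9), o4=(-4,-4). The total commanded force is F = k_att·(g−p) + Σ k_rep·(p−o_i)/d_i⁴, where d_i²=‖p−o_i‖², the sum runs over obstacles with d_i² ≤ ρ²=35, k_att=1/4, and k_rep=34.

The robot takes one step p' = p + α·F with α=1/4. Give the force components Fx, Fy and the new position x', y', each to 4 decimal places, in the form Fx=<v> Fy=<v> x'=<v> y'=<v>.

Fx=6.4780 Fy=-8.2500 x'=4.6195 y'=-12.0625

F_att = 1/4·(g−p) = 1/4·(-7,1) = (-1.7500,0.2500)
o1: d²=25 ≤ ρ²=35; F_rep = 34·(-5,0)/25² = (-0.2720,0.0000)
o2: d²=305 > ρ²=35 → inactive
o3: d²=2 ≤ ρ²=35; F_rep = 34·(1,-1)/2² = (8.5000,-8.5000)
o4: d²=85 > ρ²=35 → inactive
F = F_att + ΣF_rep = (6.4780,-8.2500)
p' = p + 1/4·F = (4.6195,-12.0625)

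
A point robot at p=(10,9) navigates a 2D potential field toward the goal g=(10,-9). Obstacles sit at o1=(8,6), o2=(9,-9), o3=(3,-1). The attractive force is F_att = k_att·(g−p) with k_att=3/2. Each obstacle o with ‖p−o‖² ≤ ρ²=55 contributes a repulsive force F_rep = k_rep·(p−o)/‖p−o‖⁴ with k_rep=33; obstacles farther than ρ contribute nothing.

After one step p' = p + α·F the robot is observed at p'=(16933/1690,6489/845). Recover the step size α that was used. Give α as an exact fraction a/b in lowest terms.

α = 1/20

F_att = 3/2·(g−p) = 3/2·(0,-18) = (0.0000,-27.0000)
o1: d²=13 ≤ ρ²=55; F_rep = 33·(2,3)/13² = (0.3905,0.5858)
o2: d²=325 > ρ²=55 → inactive
o3: d²=149 > ρ²=55 → inactive
F = F_att + ΣF_rep = (0.3905,-26.4142)
Δp = p'−p = (0.0195,-1.3207); α = Δx/Fx = (33/1690) / (66/169) = 1/20
check: Δy/Fy = (-1116/845) / (-4464/169) = 1/20 ✓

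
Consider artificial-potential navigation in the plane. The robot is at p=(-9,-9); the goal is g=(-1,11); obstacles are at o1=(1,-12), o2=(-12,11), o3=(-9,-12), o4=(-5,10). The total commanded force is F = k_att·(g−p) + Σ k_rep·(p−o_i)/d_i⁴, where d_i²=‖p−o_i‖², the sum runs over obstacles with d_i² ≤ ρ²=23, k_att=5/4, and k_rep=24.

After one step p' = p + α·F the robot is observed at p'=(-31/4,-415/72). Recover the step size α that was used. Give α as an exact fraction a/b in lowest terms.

α = 1/8

F_att = 5/4·(g−p) = 5/4·(8,20) = (10.0000,25.0000)
o1: d²=109 > ρ²=23 → inactive
o2: d²=409 > ρ²=23 → inactive
o3: d²=9 ≤ ρ²=23; F_rep = 24·(0,3)/9² = (0.0000,0.8889)
o4: d²=377 > ρ²=23 → inactive
F = F_att + ΣF_rep = (10.0000,25.8889)
Δp = p'−p = (1.2500,3.2361); α = Δx/Fx = (5/4) / (10) = 1/8
check: Δy/Fy = (233/72) / (233/9) = 1/8 ✓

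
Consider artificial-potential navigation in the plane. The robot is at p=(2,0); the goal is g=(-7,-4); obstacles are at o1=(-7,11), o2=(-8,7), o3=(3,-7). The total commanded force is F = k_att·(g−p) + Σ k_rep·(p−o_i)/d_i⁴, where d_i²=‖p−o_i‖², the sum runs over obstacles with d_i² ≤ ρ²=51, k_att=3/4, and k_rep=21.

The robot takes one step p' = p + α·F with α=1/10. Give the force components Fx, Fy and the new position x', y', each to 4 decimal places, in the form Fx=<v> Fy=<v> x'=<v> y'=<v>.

Fx=-6.7584 Fy=-2.9412 x'=1.3242 y'=-0.2941

F_att = 3/4·(g−p) = 3/4·(-9,-4) = (-6.7500,-3.0000)
o1: d²=202 > ρ²=51 → inactive
o2: d²=149 > ρ²=51 → inactive
o3: d²=50 ≤ ρ²=51; F_rep = 21·(-1,7)/50² = (-0.0084,0.0588)
F = F_att + ΣF_rep = (-6.7584,-2.9412)
p' = p + 1/10·F = (1.3242,-0.2941)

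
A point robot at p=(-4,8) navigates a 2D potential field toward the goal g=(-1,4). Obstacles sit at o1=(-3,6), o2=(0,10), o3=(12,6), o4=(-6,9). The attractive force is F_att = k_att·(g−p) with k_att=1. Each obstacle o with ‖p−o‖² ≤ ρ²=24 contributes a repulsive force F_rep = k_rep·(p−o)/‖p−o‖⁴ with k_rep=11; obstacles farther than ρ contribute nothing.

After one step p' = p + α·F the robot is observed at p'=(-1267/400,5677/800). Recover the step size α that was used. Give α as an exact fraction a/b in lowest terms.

α = 1/4

F_att = 1·(g−p) = 1·(3,-4) = (3.0000,-4.0000)
o1: d²=5 ≤ ρ²=24; F_rep = 11·(-1,2)/5² = (-0.4400,0.8800)
o2: d²=20 ≤ ρ²=24; F_rep = 11·(-4,-2)/20² = (-0.1100,-0.0550)
o3: d²=260 > ρ²=24 → inactive
o4: d²=5 ≤ ρ²=24; F_rep = 11·(2,-1)/5² = (0.8800,-0.4400)
F = F_att + ΣF_rep = (3.3300,-3.6150)
Δp = p'−p = (0.8325,-0.9038); α = Δx/Fx = (333/400) / (333/100) = 1/4
check: Δy/Fy = (-723/800) / (-723/200) = 1/4 ✓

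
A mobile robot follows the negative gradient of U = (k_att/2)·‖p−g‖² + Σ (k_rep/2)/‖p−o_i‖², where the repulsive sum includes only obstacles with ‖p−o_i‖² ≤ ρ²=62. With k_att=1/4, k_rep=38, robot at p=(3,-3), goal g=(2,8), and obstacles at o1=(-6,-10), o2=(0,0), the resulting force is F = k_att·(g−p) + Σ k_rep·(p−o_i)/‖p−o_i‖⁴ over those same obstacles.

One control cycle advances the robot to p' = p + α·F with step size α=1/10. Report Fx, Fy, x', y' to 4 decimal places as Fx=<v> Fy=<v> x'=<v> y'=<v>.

F_att = 1/4·(g−p) = 1/4·(-1,11) = (-0.2500,2.7500)
o1: d²=130 > ρ²=62 → inactive
o2: d²=18 ≤ ρ²=62; F_rep = 38·(3,-3)/18² = (0.3519,-0.3519)
F = F_att + ΣF_rep = (0.1019,2.3981)
p' = p + 1/10·F = (3.0102,-2.7602)

Fx=0.1019 Fy=2.3981 x'=3.0102 y'=-2.7602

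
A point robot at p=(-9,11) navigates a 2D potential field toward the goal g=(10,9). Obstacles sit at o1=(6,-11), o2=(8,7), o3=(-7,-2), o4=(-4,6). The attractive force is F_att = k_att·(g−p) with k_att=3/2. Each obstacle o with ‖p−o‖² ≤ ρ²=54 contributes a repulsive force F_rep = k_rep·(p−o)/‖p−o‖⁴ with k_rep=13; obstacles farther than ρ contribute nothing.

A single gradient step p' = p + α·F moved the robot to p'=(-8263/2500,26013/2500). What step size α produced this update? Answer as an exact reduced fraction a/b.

α = 1/5

F_att = 3/2·(g−p) = 3/2·(19,-2) = (28.5000,-3.0000)
o1: d²=709 > ρ²=54 → inactive
o2: d²=305 > ρ²=54 → inactive
o3: d²=173 > ρ²=54 → inactive
o4: d²=50 ≤ ρ²=54; F_rep = 13·(-5,5)/50² = (-0.0260,0.0260)
F = F_att + ΣF_rep = (28.4740,-2.9740)
Δp = p'−p = (5.6948,-0.5948); α = Δx/Fx = (14237/2500) / (14237/500) = 1/5
check: Δy/Fy = (-1487/2500) / (-1487/500) = 1/5 ✓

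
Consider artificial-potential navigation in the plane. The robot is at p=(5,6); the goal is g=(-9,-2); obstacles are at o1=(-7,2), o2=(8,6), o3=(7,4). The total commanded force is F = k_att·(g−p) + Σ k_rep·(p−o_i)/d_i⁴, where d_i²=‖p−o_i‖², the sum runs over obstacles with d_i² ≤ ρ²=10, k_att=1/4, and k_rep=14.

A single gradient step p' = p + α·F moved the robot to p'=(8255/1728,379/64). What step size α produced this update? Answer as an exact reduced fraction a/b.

F_att = 1/4·(g−p) = 1/4·(-14,-8) = (-3.5000,-2.0000)
o1: d²=160 > ρ²=10 → inactive
o2: d²=9 ≤ ρ²=10; F_rep = 14·(-3,0)/9² = (-0.5185,0.0000)
o3: d²=8 ≤ ρ²=10; F_rep = 14·(-2,2)/8² = (-0.4375,0.4375)
F = F_att + ΣF_rep = (-4.4560,-1.5625)
Δp = p'−p = (-0.2228,-0.0781); α = Δx/Fx = (-385/1728) / (-1925/432) = 1/20
check: Δy/Fy = (-5/64) / (-25/16) = 1/20 ✓

α = 1/20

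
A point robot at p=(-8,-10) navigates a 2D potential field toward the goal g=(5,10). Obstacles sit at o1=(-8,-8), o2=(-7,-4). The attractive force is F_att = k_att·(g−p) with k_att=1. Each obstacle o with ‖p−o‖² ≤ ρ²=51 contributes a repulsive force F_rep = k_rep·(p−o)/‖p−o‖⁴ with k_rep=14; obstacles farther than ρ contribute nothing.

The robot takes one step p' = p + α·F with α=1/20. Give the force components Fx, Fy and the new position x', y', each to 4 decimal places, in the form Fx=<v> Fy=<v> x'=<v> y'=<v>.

Fx=12.9898 Fy=18.1886 x'=-7.3505 y'=-9.0906

F_att = 1·(g−p) = 1·(13,20) = (13.0000,20.0000)
o1: d²=4 ≤ ρ²=51; F_rep = 14·(0,-2)/4² = (0.0000,-1.7500)
o2: d²=37 ≤ ρ²=51; F_rep = 14·(-1,-6)/37² = (-0.0102,-0.0614)
F = F_att + ΣF_rep = (12.9898,18.1886)
p' = p + 1/20·F = (-7.3505,-9.0906)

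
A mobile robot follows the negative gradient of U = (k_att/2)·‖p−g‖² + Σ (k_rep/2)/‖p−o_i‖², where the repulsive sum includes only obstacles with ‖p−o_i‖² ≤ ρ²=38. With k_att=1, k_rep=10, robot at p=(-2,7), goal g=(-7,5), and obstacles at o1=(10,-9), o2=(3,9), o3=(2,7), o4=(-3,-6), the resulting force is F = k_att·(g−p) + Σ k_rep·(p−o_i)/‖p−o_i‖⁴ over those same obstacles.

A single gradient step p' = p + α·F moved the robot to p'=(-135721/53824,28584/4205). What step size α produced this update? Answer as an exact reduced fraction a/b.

F_att = 1·(g−p) = 1·(-5,-2) = (-5.0000,-2.0000)
o1: d²=400 > ρ²=38 → inactive
o2: d²=29 ≤ ρ²=38; F_rep = 10·(-5,-2)/29² = (-0.0595,-0.0238)
o3: d²=16 ≤ ρ²=38; F_rep = 10·(-4,0)/16² = (-0.1562,0.0000)
o4: d²=170 > ρ²=38 → inactive
F = F_att + ΣF_rep = (-5.2157,-2.0238)
Δp = p'−p = (-0.5216,-0.2024); α = Δx/Fx = (-28073/53824) / (-140365/26912) = 1/10
check: Δy/Fy = (-851/4205) / (-1702/841) = 1/10 ✓

α = 1/10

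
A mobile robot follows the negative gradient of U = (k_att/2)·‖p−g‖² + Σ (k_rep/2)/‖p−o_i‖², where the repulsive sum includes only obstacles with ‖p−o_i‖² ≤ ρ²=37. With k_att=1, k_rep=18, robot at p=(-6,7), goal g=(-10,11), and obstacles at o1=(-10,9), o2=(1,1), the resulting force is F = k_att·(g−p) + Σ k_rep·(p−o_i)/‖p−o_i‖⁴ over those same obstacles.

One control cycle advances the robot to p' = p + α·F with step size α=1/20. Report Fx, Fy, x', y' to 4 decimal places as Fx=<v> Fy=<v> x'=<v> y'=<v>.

F_att = 1·(g−p) = 1·(-4,4) = (-4.0000,4.0000)
o1: d²=20 ≤ ρ²=37; F_rep = 18·(4,-2)/20² = (0.1800,-0.0900)
o2: d²=85 > ρ²=37 → inactive
F = F_att + ΣF_rep = (-3.8200,3.9100)
p' = p + 1/20·F = (-6.1910,7.1955)

Fx=-3.8200 Fy=3.9100 x'=-6.1910 y'=7.1955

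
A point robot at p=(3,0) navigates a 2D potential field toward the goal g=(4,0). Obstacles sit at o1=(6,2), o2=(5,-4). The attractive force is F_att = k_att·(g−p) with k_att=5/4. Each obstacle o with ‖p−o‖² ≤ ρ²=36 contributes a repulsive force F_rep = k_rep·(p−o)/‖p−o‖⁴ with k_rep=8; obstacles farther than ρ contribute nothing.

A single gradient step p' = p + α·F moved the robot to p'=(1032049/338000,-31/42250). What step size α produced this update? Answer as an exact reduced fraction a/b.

α = 1/20

F_att = 5/4·(g−p) = 5/4·(1,0) = (1.2500,0.0000)
o1: d²=13 ≤ ρ²=36; F_rep = 8·(-3,-2)/13² = (-0.1420,-0.0947)
o2: d²=20 ≤ ρ²=36; F_rep = 8·(-2,4)/20² = (-0.0400,0.0800)
F = F_att + ΣF_rep = (1.0680,-0.0147)
Δp = p'−p = (0.0534,-0.0007); α = Δx/Fx = (18049/338000) / (18049/16900) = 1/20
check: Δy/Fy = (-31/42250) / (-62/4225) = 1/20 ✓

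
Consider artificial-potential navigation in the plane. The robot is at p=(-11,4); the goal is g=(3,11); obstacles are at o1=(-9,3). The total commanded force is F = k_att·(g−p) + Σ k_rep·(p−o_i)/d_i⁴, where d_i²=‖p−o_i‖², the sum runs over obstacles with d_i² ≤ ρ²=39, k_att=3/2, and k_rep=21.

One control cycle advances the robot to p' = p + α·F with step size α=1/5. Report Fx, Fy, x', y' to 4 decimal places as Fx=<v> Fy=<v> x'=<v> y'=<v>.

Fx=19.3200 Fy=11.3400 x'=-7.1360 y'=6.2680

F_att = 3/2·(g−p) = 3/2·(14,7) = (21.0000,10.5000)
o1: d²=5 ≤ ρ²=39; F_rep = 21·(-2,1)/5² = (-1.6800,0.8400)
F = F_att + ΣF_rep = (19.3200,11.3400)
p' = p + 1/5·F = (-7.1360,6.2680)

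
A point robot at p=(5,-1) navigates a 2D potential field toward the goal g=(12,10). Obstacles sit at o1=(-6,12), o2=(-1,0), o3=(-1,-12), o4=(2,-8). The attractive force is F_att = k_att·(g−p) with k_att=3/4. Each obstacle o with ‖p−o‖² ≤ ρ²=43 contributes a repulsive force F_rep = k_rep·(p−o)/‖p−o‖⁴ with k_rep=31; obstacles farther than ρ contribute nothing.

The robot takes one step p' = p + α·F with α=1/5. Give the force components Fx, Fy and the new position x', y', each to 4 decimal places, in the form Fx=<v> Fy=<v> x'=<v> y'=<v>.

Fx=5.3859 Fy=8.2274 x'=6.0772 y'=0.6455

F_att = 3/4·(g−p) = 3/4·(7,11) = (5.2500,8.2500)
o1: d²=290 > ρ²=43 → inactive
o2: d²=37 ≤ ρ²=43; F_rep = 31·(6,-1)/37² = (0.1359,-0.0226)
o3: d²=157 > ρ²=43 → inactive
o4: d²=58 > ρ²=43 → inactive
F = F_att + ΣF_rep = (5.3859,8.2274)
p' = p + 1/5·F = (6.0772,0.6455)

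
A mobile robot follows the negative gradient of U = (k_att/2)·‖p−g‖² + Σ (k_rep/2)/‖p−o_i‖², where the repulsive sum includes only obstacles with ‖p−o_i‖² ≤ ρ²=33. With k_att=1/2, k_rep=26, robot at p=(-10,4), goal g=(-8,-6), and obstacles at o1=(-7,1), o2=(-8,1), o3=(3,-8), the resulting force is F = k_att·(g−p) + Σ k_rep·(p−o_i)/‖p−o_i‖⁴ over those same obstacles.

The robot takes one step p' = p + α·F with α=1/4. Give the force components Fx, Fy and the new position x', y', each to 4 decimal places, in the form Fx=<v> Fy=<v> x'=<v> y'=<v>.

Fx=0.4516 Fy=-4.2977 x'=-9.8871 y'=2.9256

F_att = 1/2·(g−p) = 1/2·(2,-10) = (1.0000,-5.0000)
o1: d²=18 ≤ ρ²=33; F_rep = 26·(-3,3)/18² = (-0.2407,0.2407)
o2: d²=13 ≤ ρ²=33; F_rep = 26·(-2,3)/13² = (-0.3077,0.4615)
o3: d²=313 > ρ²=33 → inactive
F = F_att + ΣF_rep = (0.4516,-4.2977)
p' = p + 1/4·F = (-9.8871,2.9256)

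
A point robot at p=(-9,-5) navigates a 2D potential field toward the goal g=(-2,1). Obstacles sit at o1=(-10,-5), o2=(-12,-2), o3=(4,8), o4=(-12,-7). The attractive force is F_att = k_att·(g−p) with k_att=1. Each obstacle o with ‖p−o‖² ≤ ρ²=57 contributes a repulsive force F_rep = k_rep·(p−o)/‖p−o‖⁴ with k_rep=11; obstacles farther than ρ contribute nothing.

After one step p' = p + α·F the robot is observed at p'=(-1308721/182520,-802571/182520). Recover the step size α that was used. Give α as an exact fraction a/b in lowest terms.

α = 1/10

F_att = 1·(g−p) = 1·(7,6) = (7.0000,6.0000)
o1: d²=1 ≤ ρ²=57; F_rep = 11·(1,0)/1² = (11.0000,0.0000)
o2: d²=18 ≤ ρ²=57; F_rep = 11·(3,-3)/18² = (0.1019,-0.1019)
o3: d²=338 > ρ²=57 → inactive
o4: d²=13 ≤ ρ²=57; F_rep = 11·(3,2)/13² = (0.1953,0.1302)
F = F_att + ΣF_rep = (18.2971,6.0283)
Δp = p'−p = (1.8297,0.6028); α = Δx/Fx = (333959/182520) / (333959/18252) = 1/10
check: Δy/Fy = (110029/182520) / (110029/18252) = 1/10 ✓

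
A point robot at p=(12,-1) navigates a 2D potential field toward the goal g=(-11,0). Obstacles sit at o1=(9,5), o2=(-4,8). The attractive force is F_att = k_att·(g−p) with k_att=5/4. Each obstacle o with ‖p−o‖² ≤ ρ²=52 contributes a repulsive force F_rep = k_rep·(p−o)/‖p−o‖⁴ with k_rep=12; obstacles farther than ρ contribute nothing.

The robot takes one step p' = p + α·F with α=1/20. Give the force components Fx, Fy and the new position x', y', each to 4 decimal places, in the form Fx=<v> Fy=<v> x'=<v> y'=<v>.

Fx=-28.7322 Fy=1.2144 x'=10.5634 y'=-0.9393

F_att = 5/4·(g−p) = 5/4·(-23,1) = (-28.7500,1.2500)
o1: d²=45 ≤ ρ²=52; F_rep = 12·(3,-6)/45² = (0.0178,-0.0356)
o2: d²=337 > ρ²=52 → inactive
F = F_att + ΣF_rep = (-28.7322,1.2144)
p' = p + 1/20·F = (10.5634,-0.9393)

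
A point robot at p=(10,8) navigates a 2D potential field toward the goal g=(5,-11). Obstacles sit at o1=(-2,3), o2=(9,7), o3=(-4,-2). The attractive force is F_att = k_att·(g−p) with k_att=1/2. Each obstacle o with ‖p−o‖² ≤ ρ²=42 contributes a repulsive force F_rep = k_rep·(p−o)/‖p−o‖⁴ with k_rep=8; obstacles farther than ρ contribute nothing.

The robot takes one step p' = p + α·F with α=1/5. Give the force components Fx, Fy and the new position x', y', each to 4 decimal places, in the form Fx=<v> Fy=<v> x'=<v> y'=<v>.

F_att = 1/2·(g−p) = 1/2·(-5,-19) = (-2.5000,-9.5000)
o1: d²=169 > ρ²=42 → inactive
o2: d²=2 ≤ ρ²=42; F_rep = 8·(1,1)/2² = (2.0000,2.0000)
o3: d²=296 > ρ²=42 → inactive
F = F_att + ΣF_rep = (-0.5000,-7.5000)
p' = p + 1/5·F = (9.9000,6.5000)

Fx=-0.5000 Fy=-7.5000 x'=9.9000 y'=6.5000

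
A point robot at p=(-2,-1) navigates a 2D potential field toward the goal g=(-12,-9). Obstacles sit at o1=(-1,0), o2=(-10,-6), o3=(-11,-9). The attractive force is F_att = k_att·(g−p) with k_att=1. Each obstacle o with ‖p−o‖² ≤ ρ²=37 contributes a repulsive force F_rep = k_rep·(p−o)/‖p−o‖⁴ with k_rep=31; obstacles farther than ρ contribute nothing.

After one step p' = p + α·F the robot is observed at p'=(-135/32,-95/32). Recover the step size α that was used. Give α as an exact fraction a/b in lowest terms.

α = 1/8

F_att = 1·(g−p) = 1·(-10,-8) = (-10.0000,-8.0000)
o1: d²=2 ≤ ρ²=37; F_rep = 31·(-1,-1)/2² = (-7.7500,-7.7500)
o2: d²=89 > ρ²=37 → inactive
o3: d²=145 > ρ²=37 → inactive
F = F_att + ΣF_rep = (-17.7500,-15.7500)
Δp = p'−p = (-2.2188,-1.9688); α = Δx/Fx = (-71/32) / (-71/4) = 1/8
check: Δy/Fy = (-63/32) / (-63/4) = 1/8 ✓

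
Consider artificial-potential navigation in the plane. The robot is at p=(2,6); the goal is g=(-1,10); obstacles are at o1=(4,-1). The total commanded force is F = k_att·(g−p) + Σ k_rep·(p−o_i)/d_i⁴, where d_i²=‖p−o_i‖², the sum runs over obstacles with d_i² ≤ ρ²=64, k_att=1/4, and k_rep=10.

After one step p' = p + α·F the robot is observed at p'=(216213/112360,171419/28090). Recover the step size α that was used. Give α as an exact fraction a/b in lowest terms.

F_att = 1/4·(g−p) = 1/4·(-3,4) = (-0.7500,1.0000)
o1: d²=53 ≤ ρ²=64; F_rep = 10·(-2,7)/53² = (-0.0071,0.0249)
F = F_att + ΣF_rep = (-0.7571,1.0249)
Δp = p'−p = (-0.0757,0.1025); α = Δx/Fx = (-8507/112360) / (-8507/11236) = 1/10
check: Δy/Fy = (2879/28090) / (2879/2809) = 1/10 ✓

α = 1/10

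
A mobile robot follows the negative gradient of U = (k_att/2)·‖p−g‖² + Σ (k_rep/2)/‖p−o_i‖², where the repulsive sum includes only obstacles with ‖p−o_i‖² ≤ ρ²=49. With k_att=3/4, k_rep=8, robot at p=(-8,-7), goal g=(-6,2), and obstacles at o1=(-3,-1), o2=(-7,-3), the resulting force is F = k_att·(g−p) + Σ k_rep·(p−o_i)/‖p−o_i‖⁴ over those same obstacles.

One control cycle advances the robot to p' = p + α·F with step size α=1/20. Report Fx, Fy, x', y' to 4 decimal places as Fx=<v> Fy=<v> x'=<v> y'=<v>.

F_att = 3/4·(g−p) = 3/4·(2,9) = (1.5000,6.7500)
o1: d²=61 > ρ²=49 → inactive
o2: d²=17 ≤ ρ²=49; F_rep = 8·(-1,-4)/17² = (-0.0277,-0.1107)
F = F_att + ΣF_rep = (1.4723,6.6393)
p' = p + 1/20·F = (-7.9264,-6.6680)

Fx=1.4723 Fy=6.6393 x'=-7.9264 y'=-6.6680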